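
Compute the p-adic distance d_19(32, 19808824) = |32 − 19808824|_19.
d_19(32, 19808824) = 1/2476099

Step 1 — x − y = 32 − 19808824 = -19808792. Step 2 — v_19(-19808792) = 5 (factor: -19808792 = −(19^5 · 8); the sign does not affect v_p). Step 3 — |x − y|_19 = 19^{-5} = 1/2476099.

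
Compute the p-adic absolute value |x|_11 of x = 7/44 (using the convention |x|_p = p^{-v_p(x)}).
|7/44|_11 = 11

Step 1 — compute v_11(x) by factoring powers of 11 out of the numerator and denominator: v_11(7/44) = -1. Step 2 — apply |x|_p = p^{-v_p(x)} = 11^{1} = 11.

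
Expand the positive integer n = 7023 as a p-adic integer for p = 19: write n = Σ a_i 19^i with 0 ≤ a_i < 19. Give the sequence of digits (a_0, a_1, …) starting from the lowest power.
(a_0, a_1, …) = (12, 8, 0, 1)

Repeated division by 19 gives the digits low-to-high: 7023 = 12 + 8·19^1 + 1·19^3. Digit sequence: (12, 8, 0, 1).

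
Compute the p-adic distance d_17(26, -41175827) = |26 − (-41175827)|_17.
d_17(26, -41175827) = 1/1419857

Step 1 — x − y = 26 − (-41175827) = 41175853. Step 2 — v_17(41175853) = 5 (factor: 41175853 = (17^5 · 29); the sign does not affect v_p). Step 3 — |x − y|_17 = 17^{-5} = 1/1419857.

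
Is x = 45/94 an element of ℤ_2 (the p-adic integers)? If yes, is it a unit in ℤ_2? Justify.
x ∉ ℤ_2 (v_2(x) = -1 < 0)

ℤ_2 = {x ∈ ℚ_2 : v_2(x) ≥ 0} and ℤ_2^× = {x ∈ ℤ_2 : v_2(x) = 0}. Here v_2(45/94) = v_2(num) − v_2(den) = -1; compare against these criteria.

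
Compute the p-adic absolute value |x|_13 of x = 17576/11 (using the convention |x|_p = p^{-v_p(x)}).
|17576/11|_13 = 1/2197

Step 1 — compute v_13(x) by factoring powers of 13 out of the numerator and denominator: v_13(17576/11) = 3. Step 2 — apply |x|_p = p^{-v_p(x)} = 13^{-3} = 1/2197.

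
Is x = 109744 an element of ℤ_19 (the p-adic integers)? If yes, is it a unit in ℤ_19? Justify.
x ∈ ℤ_19 but not a unit; v_19(x) = 3 > 0

ℤ_19 = {x ∈ ℚ_19 : v_19(x) ≥ 0} and ℤ_19^× = {x ∈ ℤ_19 : v_19(x) = 0}. Here v_19(109744) = v_19(num) − v_19(den) = 3; compare against these criteria.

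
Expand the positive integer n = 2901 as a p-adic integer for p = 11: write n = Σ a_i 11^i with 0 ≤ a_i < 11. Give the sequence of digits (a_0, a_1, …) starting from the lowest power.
(a_0, a_1, …) = (8, 10, 1, 2)

Repeated division by 11 gives the digits low-to-high: 2901 = 8 + 10·11^1 + 1·11^2 + 2·11^3. Digit sequence: (8, 10, 1, 2).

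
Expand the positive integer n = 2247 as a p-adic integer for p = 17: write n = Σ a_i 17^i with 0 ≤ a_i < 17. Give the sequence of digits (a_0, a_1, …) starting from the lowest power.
(a_0, a_1, …) = (3, 13, 7)

Repeated division by 17 gives the digits low-to-high: 2247 = 3 + 13·17^1 + 7·17^2. Digit sequence: (3, 13, 7).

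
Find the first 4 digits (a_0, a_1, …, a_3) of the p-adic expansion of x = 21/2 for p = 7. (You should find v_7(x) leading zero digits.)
(a_0, …, a_3) = (0, 5, 3, 3)

v_7(21/2) = 1, so a_0 = ... = a_0 = 0. Factor out: x = 7^1 · u with u = 3/2 a unit in ℤ_7. Expand u iteratively via a_{v+i} = u_i mod 7, u_{i+1} = (u_i − a_{v+i})/7:
  u_0 = 3/2;  a_1 = 5;  u_1 = (u_0 − 5)/7 = -1/2
  u_1 = -1/2;  a_2 = 3;  u_2 = (u_1 − 3)/7 = -1/2
  u_2 = -1/2;  a_3 = 3;  u_3 = (u_2 − 3)/7 = -1/2
Digits: (0, 5, 3, 3).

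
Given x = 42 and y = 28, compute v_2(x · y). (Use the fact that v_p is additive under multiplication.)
v_2(1176) = 3

v_p(x) = 1 (factor: 42 = 2^1 · 21); v_p(y) = 2 (factor: 28 = 2^2 · 7). Additivity: v_p(xy) = v_p(x) + v_p(y) = 1 + 2 = 3. (Direct check: xy = 1176 = 2^3 · (147).)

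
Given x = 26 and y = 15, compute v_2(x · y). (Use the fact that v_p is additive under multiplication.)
v_2(390) = 1

v_p(x) = 1 (factor: 26 = 2^1 · 13); v_p(y) = 0 (factor: 15 = 2^0 · 15). Additivity: v_p(xy) = v_p(x) + v_p(y) = 1 + 0 = 1. (Direct check: xy = 390 = 2^1 · (195).)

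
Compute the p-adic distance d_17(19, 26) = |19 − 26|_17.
d_17(19, 26) = 1

Step 1 — x − y = 19 − 26 = -7. Step 2 — v_17(-7) = 0 (factor: -7 = −(17^0 · 7); the sign does not affect v_p). Step 3 — |x − y|_17 = 17^{0} = 1.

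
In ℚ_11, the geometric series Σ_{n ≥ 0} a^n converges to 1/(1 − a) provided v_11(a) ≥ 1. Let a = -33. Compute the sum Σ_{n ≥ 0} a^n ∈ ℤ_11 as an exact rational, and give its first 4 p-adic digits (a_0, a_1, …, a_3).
Σ a^n = 1/(1 − a) = 1/34;  first 4 digits = (1, 8, 8, 6)

v_11(a) = 1 ≥ 1, so the series converges in ℤ_11 to 1/(1 − a) = 1/(1 − (-33)) = 1/34. Expand this rational in ℤ_11: compute digits iteratively via d_i = x_i mod 11, x_{i+1} = (x_i − d_i)/11. The first 4 digits are (1, 8, 8, 6).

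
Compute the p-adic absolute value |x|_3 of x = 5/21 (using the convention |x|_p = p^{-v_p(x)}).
|5/21|_3 = 3

Step 1 — compute v_3(x) by factoring powers of 3 out of the numerator and denominator: v_3(5/21) = -1. Step 2 — apply |x|_p = p^{-v_p(x)} = 3^{1} = 3.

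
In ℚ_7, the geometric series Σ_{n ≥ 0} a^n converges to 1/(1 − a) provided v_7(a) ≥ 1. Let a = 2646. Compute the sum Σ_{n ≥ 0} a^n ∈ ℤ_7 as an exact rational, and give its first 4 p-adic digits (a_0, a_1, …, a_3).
Σ a^n = 1/(1 − a) = -1/2645;  first 4 digits = (1, 0, 5, 0)

v_7(a) = 2 ≥ 1, so the series converges in ℤ_7 to 1/(1 − a) = 1/(1 − 2646) = -1/2645. Expand this rational in ℤ_7: compute digits iteratively via d_i = x_i mod 7, x_{i+1} = (x_i − d_i)/7. The first 4 digits are (1, 0, 5, 0).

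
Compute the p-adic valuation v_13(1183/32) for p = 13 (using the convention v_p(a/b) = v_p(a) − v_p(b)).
v_13(1183/32) = 2

Factor powers of 13 from the numerator and denominator of the reduced fraction: 1183 = 13^2 · 7 and 32 = 13^0 · 32. Apply v_p(a/b) = v_p(a) − v_p(b): v_13(1183/32) = 2 − 0 = 2.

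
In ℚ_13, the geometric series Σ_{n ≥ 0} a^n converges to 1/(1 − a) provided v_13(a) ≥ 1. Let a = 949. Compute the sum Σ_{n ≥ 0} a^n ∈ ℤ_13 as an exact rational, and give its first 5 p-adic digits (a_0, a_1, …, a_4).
Σ a^n = 1/(1 − a) = -1/948;  first 5 digits = (1, 8, 4, 12, 4)

v_13(a) = 1 ≥ 1, so the series converges in ℤ_13 to 1/(1 − a) = 1/(1 − 949) = -1/948. Expand this rational in ℤ_13: compute digits iteratively via d_i = x_i mod 13, x_{i+1} = (x_i − d_i)/13. The first 5 digits are (1, 8, 4, 12, 4).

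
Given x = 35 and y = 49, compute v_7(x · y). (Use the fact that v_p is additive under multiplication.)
v_7(1715) = 3

v_p(x) = 1 (factor: 35 = 7^1 · 5); v_p(y) = 2 (factor: 49 = 7^2 · 1). Additivity: v_p(xy) = v_p(x) + v_p(y) = 1 + 2 = 3. (Direct check: xy = 1715 = 7^3 · (5).)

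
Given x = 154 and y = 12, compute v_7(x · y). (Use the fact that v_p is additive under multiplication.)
v_7(1848) = 1

v_p(x) = 1 (factor: 154 = 7^1 · 22); v_p(y) = 0 (factor: 12 = 7^0 · 12). Additivity: v_p(xy) = v_p(x) + v_p(y) = 1 + 0 = 1. (Direct check: xy = 1848 = 7^1 · (264).)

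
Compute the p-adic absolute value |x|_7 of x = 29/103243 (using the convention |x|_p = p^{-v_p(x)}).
|29/103243|_7 = 2401

Step 1 — compute v_7(x) by factoring powers of 7 out of the numerator and denominator: v_7(29/103243) = -4. Step 2 — apply |x|_p = p^{-v_p(x)} = 7^{4} = 2401.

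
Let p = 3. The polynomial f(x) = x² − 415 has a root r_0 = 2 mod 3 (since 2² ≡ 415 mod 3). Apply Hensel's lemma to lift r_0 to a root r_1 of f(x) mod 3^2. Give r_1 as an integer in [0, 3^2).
r_1 = 8 (mod 9)

Hensel's recurrence: r_{i+1} = r_i − f(r_i)·(f′(r_i))^{-1} mod 3^{i+2}, with f′(x) = 2x. Iterate:
  r_0 = 2 (mod 3)
  r_1 = 8 (mod 9)
Final: r_1 = 8, and one checks f(r_1) ≡ 0 mod 3^2.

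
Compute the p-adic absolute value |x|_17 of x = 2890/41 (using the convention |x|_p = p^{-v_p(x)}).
|2890/41|_17 = 1/289

Step 1 — compute v_17(x) by factoring powers of 17 out of the numerator and denominator: v_17(2890/41) = 2. Step 2 — apply |x|_p = p^{-v_p(x)} = 17^{-2} = 1/289.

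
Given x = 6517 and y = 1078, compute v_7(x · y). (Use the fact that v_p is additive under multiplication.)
v_7(7025326) = 5

v_p(x) = 3 (factor: 6517 = 7^3 · 19); v_p(y) = 2 (factor: 1078 = 7^2 · 22). Additivity: v_p(xy) = v_p(x) + v_p(y) = 3 + 2 = 5. (Direct check: xy = 7025326 = 7^5 · (418).)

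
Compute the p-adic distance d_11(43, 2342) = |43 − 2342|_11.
d_11(43, 2342) = 1/121

Step 1 — x − y = 43 − 2342 = -2299. Step 2 — v_11(-2299) = 2 (factor: -2299 = −(11^2 · 19); the sign does not affect v_p). Step 3 — |x − y|_11 = 11^{-2} = 1/121.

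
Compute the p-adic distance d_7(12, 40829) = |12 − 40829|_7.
d_7(12, 40829) = 1/2401

Step 1 — x − y = 12 − 40829 = -40817. Step 2 — v_7(-40817) = 4 (factor: -40817 = −(7^4 · 17); the sign does not affect v_p). Step 3 — |x − y|_7 = 7^{-4} = 1/2401.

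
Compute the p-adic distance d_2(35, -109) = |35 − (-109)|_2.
d_2(35, -109) = 1/16

Step 1 — x − y = 35 − (-109) = 144. Step 2 — v_2(144) = 4 (factor: 144 = (2^4 · 9); the sign does not affect v_p). Step 3 — |x − y|_2 = 2^{-4} = 1/16.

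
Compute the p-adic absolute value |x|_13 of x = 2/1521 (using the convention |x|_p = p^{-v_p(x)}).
|2/1521|_13 = 169

Step 1 — compute v_13(x) by factoring powers of 13 out of the numerator and denominator: v_13(2/1521) = -2. Step 2 — apply |x|_p = p^{-v_p(x)} = 13^{2} = 169.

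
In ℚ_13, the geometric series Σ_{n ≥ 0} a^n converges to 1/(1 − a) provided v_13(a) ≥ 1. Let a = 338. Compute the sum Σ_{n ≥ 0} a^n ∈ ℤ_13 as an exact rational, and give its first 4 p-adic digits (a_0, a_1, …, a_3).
Σ a^n = 1/(1 − a) = -1/337;  first 4 digits = (1, 0, 2, 0)

v_13(a) = 2 ≥ 1, so the series converges in ℤ_13 to 1/(1 − a) = 1/(1 − 338) = -1/337. Expand this rational in ℤ_13: compute digits iteratively via d_i = x_i mod 13, x_{i+1} = (x_i − d_i)/13. The first 4 digits are (1, 0, 2, 0).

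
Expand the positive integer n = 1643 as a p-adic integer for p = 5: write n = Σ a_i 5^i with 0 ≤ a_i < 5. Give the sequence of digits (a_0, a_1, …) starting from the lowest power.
(a_0, a_1, …) = (3, 3, 0, 3, 2)

Repeated division by 5 gives the digits low-to-high: 1643 = 3 + 3·5^1 + 3·5^3 + 2·5^4. Digit sequence: (3, 3, 0, 3, 2).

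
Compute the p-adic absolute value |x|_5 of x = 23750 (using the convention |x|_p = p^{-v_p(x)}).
|23750|_5 = 1/625

Step 1 — compute v_5(x) by factoring powers of 5 out of the numerator and denominator: v_5(23750) = 4. Step 2 — apply |x|_p = p^{-v_p(x)} = 5^{-4} = 1/625.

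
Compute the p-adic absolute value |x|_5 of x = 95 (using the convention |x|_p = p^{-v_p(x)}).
|95|_5 = 1/5

Step 1 — compute v_5(x) by factoring powers of 5 out of the numerator and denominator: v_5(95) = 1. Step 2 — apply |x|_p = p^{-v_p(x)} = 5^{-1} = 1/5.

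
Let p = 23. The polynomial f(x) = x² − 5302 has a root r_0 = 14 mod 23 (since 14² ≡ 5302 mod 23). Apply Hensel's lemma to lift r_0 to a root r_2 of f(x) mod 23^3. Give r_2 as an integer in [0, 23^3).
r_2 = 2199 (mod 12167)

Hensel's recurrence: r_{i+1} = r_i − f(r_i)·(f′(r_i))^{-1} mod 23^{i+2}, with f′(x) = 2x. Iterate:
  r_0 = 14 (mod 23)
  r_1 = 83 (mod 529)
  r_2 = 2199 (mod 12167)
Final: r_2 = 2199, and one checks f(r_2) ≡ 0 mod 23^3.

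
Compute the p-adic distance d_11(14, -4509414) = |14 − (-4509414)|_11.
d_11(14, -4509414) = 1/161051

Step 1 — x − y = 14 − (-4509414) = 4509428. Step 2 — v_11(4509428) = 5 (factor: 4509428 = (11^5 · 28); the sign does not affect v_p). Step 3 — |x − y|_11 = 11^{-5} = 1/161051.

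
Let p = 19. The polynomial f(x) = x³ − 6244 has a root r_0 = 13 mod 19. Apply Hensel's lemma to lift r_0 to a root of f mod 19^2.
r_1 = 241 (mod 361)

Hensel: r_{i+1} = r_i − f(r_i)/f′(r_i) mod 19^{i+2}, where f′(x) = 3x². Iterate:
  r_0 = 13 (mod 19)
  r_1 = 241 (mod 361)
Final: r = 241 with f(r) ≡ 0 mod 19^2.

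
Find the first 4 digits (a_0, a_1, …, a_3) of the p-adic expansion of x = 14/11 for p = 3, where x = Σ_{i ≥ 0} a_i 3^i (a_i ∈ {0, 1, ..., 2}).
(a_0, …, a_3) = (1, 2, 1, 0)

v_3(14/11) = 0 (numerator and denominator both coprime to 3), so x ∈ ℤ_3^×. Compute digits iteratively via a_i = x_i mod 3, x_{i+1} = (x_i − a_i)/3, with x_0 = x:
  x_0 = 14/11;  a_0 = 1;  x_1 = (x_0 − 1)/3 = 1/11
  x_1 = 1/11;  a_1 = 2;  x_2 = (x_1 − 2)/3 = -7/11
  x_2 = -7/11;  a_2 = 1;  x_3 = (x_2 − 1)/3 = -6/11
  x_3 = -6/11;  a_3 = 0;  x_4 = (x_3 − 0)/3 = -2/11
Digits: (1, 2, 1, 0).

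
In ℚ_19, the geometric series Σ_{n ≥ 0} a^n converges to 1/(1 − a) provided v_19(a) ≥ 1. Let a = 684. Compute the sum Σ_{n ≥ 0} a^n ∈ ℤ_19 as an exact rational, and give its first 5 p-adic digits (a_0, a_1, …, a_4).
Σ a^n = 1/(1 − a) = -1/683;  first 5 digits = (1, 17, 5, 3, 5)

v_19(a) = 1 ≥ 1, so the series converges in ℤ_19 to 1/(1 − a) = 1/(1 − 684) = -1/683. Expand this rational in ℤ_19: compute digits iteratively via d_i = x_i mod 19, x_{i+1} = (x_i − d_i)/19. The first 5 digits are (1, 17, 5, 3, 5).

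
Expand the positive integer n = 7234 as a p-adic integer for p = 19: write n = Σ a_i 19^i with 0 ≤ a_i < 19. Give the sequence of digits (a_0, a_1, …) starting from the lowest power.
(a_0, a_1, …) = (14, 0, 1, 1)

Repeated division by 19 gives the digits low-to-high: 7234 = 14 + 1·19^2 + 1·19^3. Digit sequence: (14, 0, 1, 1).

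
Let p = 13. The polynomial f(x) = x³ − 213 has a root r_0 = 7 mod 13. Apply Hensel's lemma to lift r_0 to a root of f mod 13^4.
r_3 = 9185 (mod 28561)

Hensel: r_{i+1} = r_i − f(r_i)/f′(r_i) mod 13^{i+2}, where f′(x) = 3x². Iterate:
  r_0 = 7 (mod 13)
  r_1 = 59 (mod 169)
  r_2 = 397 (mod 2197)
  r_3 = 9185 (mod 28561)
Final: r = 9185 with f(r) ≡ 0 mod 13^4.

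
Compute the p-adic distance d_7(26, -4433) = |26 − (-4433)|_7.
d_7(26, -4433) = 1/343

Step 1 — x − y = 26 − (-4433) = 4459. Step 2 — v_7(4459) = 3 (factor: 4459 = (7^3 · 13); the sign does not affect v_p). Step 3 — |x − y|_7 = 7^{-3} = 1/343.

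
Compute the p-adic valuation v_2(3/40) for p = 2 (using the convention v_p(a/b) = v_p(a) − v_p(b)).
v_2(3/40) = -3

Factor powers of 2 from the numerator and denominator of the reduced fraction: 3 = 2^0 · 3 and 40 = 2^3 · 5. Apply v_p(a/b) = v_p(a) − v_p(b): v_2(3/40) = 0 − 3 = -3.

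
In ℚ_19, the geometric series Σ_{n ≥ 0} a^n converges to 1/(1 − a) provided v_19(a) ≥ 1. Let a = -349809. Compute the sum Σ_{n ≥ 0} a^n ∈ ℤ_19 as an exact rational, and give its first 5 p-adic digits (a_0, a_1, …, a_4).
Σ a^n = 1/(1 − a) = 1/349810;  first 5 digits = (1, 0, 0, 6, 16)

v_19(a) = 3 ≥ 1, so the series converges in ℤ_19 to 1/(1 − a) = 1/(1 − (-349809)) = 1/349810. Expand this rational in ℤ_19: compute digits iteratively via d_i = x_i mod 19, x_{i+1} = (x_i − d_i)/19. The first 5 digits are (1, 0, 0, 6, 16).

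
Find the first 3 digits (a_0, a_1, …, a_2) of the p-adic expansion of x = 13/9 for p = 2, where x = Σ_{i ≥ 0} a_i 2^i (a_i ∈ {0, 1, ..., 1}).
(a_0, …, a_2) = (1, 0, 1)

v_2(13/9) = 0 (numerator and denominator both coprime to 2), so x ∈ ℤ_2^×. Compute digits iteratively via a_i = x_i mod 2, x_{i+1} = (x_i − a_i)/2, with x_0 = x:
  x_0 = 13/9;  a_0 = 1;  x_1 = (x_0 − 1)/2 = 2/9
  x_1 = 2/9;  a_1 = 0;  x_2 = (x_1 − 0)/2 = 1/9
  x_2 = 1/9;  a_2 = 1;  x_3 = (x_2 − 1)/2 = -4/9
Digits: (1, 0, 1).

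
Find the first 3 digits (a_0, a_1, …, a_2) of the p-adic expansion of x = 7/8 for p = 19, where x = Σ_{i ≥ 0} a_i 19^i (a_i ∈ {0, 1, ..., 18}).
(a_0, …, a_2) = (8, 2, 7)

v_19(7/8) = 0 (numerator and denominator both coprime to 19), so x ∈ ℤ_19^×. Compute digits iteratively via a_i = x_i mod 19, x_{i+1} = (x_i − a_i)/19, with x_0 = x:
  x_0 = 7/8;  a_0 = 8;  x_1 = (x_0 − 8)/19 = -3/8
  x_1 = -3/8;  a_1 = 2;  x_2 = (x_1 − 2)/19 = -1/8
  x_2 = -1/8;  a_2 = 7;  x_3 = (x_2 − 7)/19 = -3/8
Digits: (8, 2, 7).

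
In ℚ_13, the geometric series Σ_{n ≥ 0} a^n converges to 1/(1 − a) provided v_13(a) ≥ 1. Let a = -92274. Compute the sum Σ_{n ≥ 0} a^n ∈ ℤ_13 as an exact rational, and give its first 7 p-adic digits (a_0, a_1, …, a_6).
Σ a^n = 1/(1 − a) = 1/92275;  first 7 digits = (1, 0, 0, 10, 9, 12, 8)

v_13(a) = 3 ≥ 1, so the series converges in ℤ_13 to 1/(1 − a) = 1/(1 − (-92274)) = 1/92275. Expand this rational in ℤ_13: compute digits iteratively via d_i = x_i mod 13, x_{i+1} = (x_i − d_i)/13. The first 7 digits are (1, 0, 0, 10, 9, 12, 8).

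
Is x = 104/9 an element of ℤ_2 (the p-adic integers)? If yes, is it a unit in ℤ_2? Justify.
x ∈ ℤ_2 but not a unit; v_2(x) = 3 > 0

ℤ_2 = {x ∈ ℚ_2 : v_2(x) ≥ 0} and ℤ_2^× = {x ∈ ℤ_2 : v_2(x) = 0}. Here v_2(104/9) = v_2(num) − v_2(den) = 3; compare against these criteria.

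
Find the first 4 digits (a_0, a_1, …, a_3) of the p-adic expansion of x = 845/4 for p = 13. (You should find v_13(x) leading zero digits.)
(a_0, …, a_3) = (0, 0, 11, 9)

v_13(845/4) = 2, so a_0 = ... = a_1 = 0. Factor out: x = 13^2 · u with u = 5/4 a unit in ℤ_13. Expand u iteratively via a_{v+i} = u_i mod 13, u_{i+1} = (u_i − a_{v+i})/13:
  u_0 = 5/4;  a_2 = 11;  u_1 = (u_0 − 11)/13 = -3/4
  u_1 = -3/4;  a_3 = 9;  u_2 = (u_1 − 9)/13 = -3/4
Digits: (0, 0, 11, 9).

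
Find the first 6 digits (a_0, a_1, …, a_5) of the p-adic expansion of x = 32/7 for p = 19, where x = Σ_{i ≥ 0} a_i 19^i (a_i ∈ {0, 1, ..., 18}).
(a_0, …, a_5) = (10, 16, 10, 13, 2, 8)

v_19(32/7) = 0 (numerator and denominator both coprime to 19), so x ∈ ℤ_19^×. Compute digits iteratively via a_i = x_i mod 19, x_{i+1} = (x_i − a_i)/19, with x_0 = x:
  x_0 = 32/7;  a_0 = 10;  x_1 = (x_0 − 10)/19 = -2/7
  x_1 = -2/7;  a_1 = 16;  x_2 = (x_1 − 16)/19 = -6/7
  x_2 = -6/7;  a_2 = 10;  x_3 = (x_2 − 10)/19 = -4/7
  x_3 = -4/7;  a_3 = 13;  x_4 = (x_3 − 13)/19 = -5/7
  x_4 = -5/7;  a_4 = 2;  x_5 = (x_4 − 2)/19 = -1/7
  x_5 = -1/7;  a_5 = 8;  x_6 = (x_5 − 8)/19 = -3/7
Digits: (10, 16, 10, 13, 2, 8).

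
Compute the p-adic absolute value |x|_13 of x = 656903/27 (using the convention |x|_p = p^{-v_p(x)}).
|656903/27|_13 = 1/28561

Step 1 — compute v_13(x) by factoring powers of 13 out of the numerator and denominator: v_13(656903/27) = 4. Step 2 — apply |x|_p = p^{-v_p(x)} = 13^{-4} = 1/28561.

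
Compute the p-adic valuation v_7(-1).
v_7(-1) = 0

v_7(n) is the largest exponent k such that 7^k divides n. Factor out: -1 = -7^0 · 1. (Sign doesn't affect v_p.) So v_7(-1) = 0.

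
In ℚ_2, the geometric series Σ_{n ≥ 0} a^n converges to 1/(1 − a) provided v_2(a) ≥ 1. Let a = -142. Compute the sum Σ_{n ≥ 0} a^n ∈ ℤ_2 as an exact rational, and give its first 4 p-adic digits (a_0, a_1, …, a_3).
Σ a^n = 1/(1 − a) = 1/143;  first 4 digits = (1, 1, 1, 1)

v_2(a) = 1 ≥ 1, so the series converges in ℤ_2 to 1/(1 − a) = 1/(1 − (-142)) = 1/143. Expand this rational in ℤ_2: compute digits iteratively via d_i = x_i mod 2, x_{i+1} = (x_i − d_i)/2. The first 4 digits are (1, 1, 1, 1).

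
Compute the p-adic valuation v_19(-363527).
v_19(-363527) = 3

v_19(n) is the largest exponent k such that 19^k divides n. Factor out: -363527 = -19^3 · 53. (Sign doesn't affect v_p.) So v_19(-363527) = 3.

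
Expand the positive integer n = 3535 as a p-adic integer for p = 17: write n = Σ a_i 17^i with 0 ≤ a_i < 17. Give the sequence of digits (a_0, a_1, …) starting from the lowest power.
(a_0, a_1, …) = (16, 3, 12)

Repeated division by 17 gives the digits low-to-high: 3535 = 16 + 3·17^1 + 12·17^2. Digit sequence: (16, 3, 12).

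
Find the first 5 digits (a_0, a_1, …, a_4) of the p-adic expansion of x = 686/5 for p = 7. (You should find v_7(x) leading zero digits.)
(a_0, …, a_4) = (0, 0, 0, 6, 2)

v_7(686/5) = 3, so a_0 = ... = a_2 = 0. Factor out: x = 7^3 · u with u = 2/5 a unit in ℤ_7. Expand u iteratively via a_{v+i} = u_i mod 7, u_{i+1} = (u_i − a_{v+i})/7:
  u_0 = 2/5;  a_3 = 6;  u_1 = (u_0 − 6)/7 = -4/5
  u_1 = -4/5;  a_4 = 2;  u_2 = (u_1 − 2)/7 = -2/5
Digits: (0, 0, 0, 6, 2).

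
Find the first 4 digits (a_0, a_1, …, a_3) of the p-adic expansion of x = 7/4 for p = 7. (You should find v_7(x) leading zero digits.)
(a_0, …, a_3) = (0, 2, 5, 1)

v_7(7/4) = 1, so a_0 = ... = a_0 = 0. Factor out: x = 7^1 · u with u = 1/4 a unit in ℤ_7. Expand u iteratively via a_{v+i} = u_i mod 7, u_{i+1} = (u_i − a_{v+i})/7:
  u_0 = 1/4;  a_1 = 2;  u_1 = (u_0 − 2)/7 = -1/4
  u_1 = -1/4;  a_2 = 5;  u_2 = (u_1 − 5)/7 = -3/4
  u_2 = -3/4;  a_3 = 1;  u_3 = (u_2 − 1)/7 = -1/4
Digits: (0, 2, 5, 1).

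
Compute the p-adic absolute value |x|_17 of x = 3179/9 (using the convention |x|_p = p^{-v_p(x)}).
|3179/9|_17 = 1/289

Step 1 — compute v_17(x) by factoring powers of 17 out of the numerator and denominator: v_17(3179/9) = 2. Step 2 — apply |x|_p = p^{-v_p(x)} = 17^{-2} = 1/289.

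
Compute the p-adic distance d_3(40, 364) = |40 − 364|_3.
d_3(40, 364) = 1/81

Step 1 — x − y = 40 − 364 = -324. Step 2 — v_3(-324) = 4 (factor: -324 = −(3^4 · 4); the sign does not affect v_p). Step 3 — |x − y|_3 = 3^{-4} = 1/81.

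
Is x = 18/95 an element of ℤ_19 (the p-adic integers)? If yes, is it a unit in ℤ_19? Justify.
x ∉ ℤ_19 (v_19(x) = -1 < 0)

ℤ_19 = {x ∈ ℚ_19 : v_19(x) ≥ 0} and ℤ_19^× = {x ∈ ℤ_19 : v_19(x) = 0}. Here v_19(18/95) = v_19(num) − v_19(den) = -1; compare against these criteria.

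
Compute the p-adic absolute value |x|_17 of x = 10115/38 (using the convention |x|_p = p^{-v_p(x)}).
|10115/38|_17 = 1/289

Step 1 — compute v_17(x) by factoring powers of 17 out of the numerator and denominator: v_17(10115/38) = 2. Step 2 — apply |x|_p = p^{-v_p(x)} = 17^{-2} = 1/289.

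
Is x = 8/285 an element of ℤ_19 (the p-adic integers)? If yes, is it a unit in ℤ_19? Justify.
x ∉ ℤ_19 (v_19(x) = -1 < 0)

ℤ_19 = {x ∈ ℚ_19 : v_19(x) ≥ 0} and ℤ_19^× = {x ∈ ℤ_19 : v_19(x) = 0}. Here v_19(8/285) = v_19(num) − v_19(den) = -1; compare against these criteria.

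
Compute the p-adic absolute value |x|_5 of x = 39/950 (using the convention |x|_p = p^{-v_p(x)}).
|39/950|_5 = 25

Step 1 — compute v_5(x) by factoring powers of 5 out of the numerator and denominator: v_5(39/950) = -2. Step 2 — apply |x|_p = p^{-v_p(x)} = 5^{2} = 25.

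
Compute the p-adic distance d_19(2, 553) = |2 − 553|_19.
d_19(2, 553) = 1/19

Step 1 — x − y = 2 − 553 = -551. Step 2 — v_19(-551) = 1 (factor: -551 = −(19^1 · 29); the sign does not affect v_p). Step 3 — |x − y|_19 = 19^{-1} = 1/19.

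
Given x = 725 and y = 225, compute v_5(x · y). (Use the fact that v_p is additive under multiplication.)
v_5(163125) = 4

v_p(x) = 2 (factor: 725 = 5^2 · 29); v_p(y) = 2 (factor: 225 = 5^2 · 9). Additivity: v_p(xy) = v_p(x) + v_p(y) = 2 + 2 = 4. (Direct check: xy = 163125 = 5^4 · (261).)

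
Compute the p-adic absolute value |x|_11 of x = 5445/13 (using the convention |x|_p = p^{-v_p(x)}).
|5445/13|_11 = 1/121

Step 1 — compute v_11(x) by factoring powers of 11 out of the numerator and denominator: v_11(5445/13) = 2. Step 2 — apply |x|_p = p^{-v_p(x)} = 11^{-2} = 1/121.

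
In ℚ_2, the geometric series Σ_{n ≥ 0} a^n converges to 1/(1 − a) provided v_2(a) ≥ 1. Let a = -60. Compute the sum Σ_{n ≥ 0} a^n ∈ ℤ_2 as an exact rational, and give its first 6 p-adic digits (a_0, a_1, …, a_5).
Σ a^n = 1/(1 − a) = 1/61;  first 6 digits = (1, 0, 1, 0, 1, 0)

v_2(a) = 2 ≥ 1, so the series converges in ℤ_2 to 1/(1 − a) = 1/(1 − (-60)) = 1/61. Expand this rational in ℤ_2: compute digits iteratively via d_i = x_i mod 2, x_{i+1} = (x_i − d_i)/2. The first 6 digits are (1, 0, 1, 0, 1, 0).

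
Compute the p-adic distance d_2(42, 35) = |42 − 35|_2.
d_2(42, 35) = 1

Step 1 — x − y = 42 − 35 = 7. Step 2 — v_2(7) = 0 (factor: 7 = (2^0 · 7); the sign does not affect v_p). Step 3 — |x − y|_2 = 2^{0} = 1.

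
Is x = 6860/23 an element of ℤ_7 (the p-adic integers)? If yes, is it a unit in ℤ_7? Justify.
x ∈ ℤ_7 but not a unit; v_7(x) = 3 > 0

ℤ_7 = {x ∈ ℚ_7 : v_7(x) ≥ 0} and ℤ_7^× = {x ∈ ℤ_7 : v_7(x) = 0}. Here v_7(6860/23) = v_7(num) − v_7(den) = 3; compare against these criteria.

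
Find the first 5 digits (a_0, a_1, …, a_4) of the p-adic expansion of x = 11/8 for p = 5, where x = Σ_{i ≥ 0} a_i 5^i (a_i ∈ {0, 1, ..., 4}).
(a_0, …, a_4) = (2, 3, 0, 3, 0)

v_5(11/8) = 0 (numerator and denominator both coprime to 5), so x ∈ ℤ_5^×. Compute digits iteratively via a_i = x_i mod 5, x_{i+1} = (x_i − a_i)/5, with x_0 = x:
  x_0 = 11/8;  a_0 = 2;  x_1 = (x_0 − 2)/5 = -1/8
  x_1 = -1/8;  a_1 = 3;  x_2 = (x_1 − 3)/5 = -5/8
  x_2 = -5/8;  a_2 = 0;  x_3 = (x_2 − 0)/5 = -1/8
  x_3 = -1/8;  a_3 = 3;  x_4 = (x_3 − 3)/5 = -5/8
  x_4 = -5/8;  a_4 = 0;  x_5 = (x_4 − 0)/5 = -1/8
Digits: (2, 3, 0, 3, 0).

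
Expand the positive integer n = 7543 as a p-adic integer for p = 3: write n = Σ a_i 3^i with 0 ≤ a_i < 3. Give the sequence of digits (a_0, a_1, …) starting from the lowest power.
(a_0, a_1, …) = (1, 0, 1, 0, 0, 1, 1, 0, 1)

Repeated division by 3 gives the digits low-to-high: 7543 = 1 + 1·3^2 + 1·3^5 + 1·3^6 + 1·3^8. Digit sequence: (1, 0, 1, 0, 0, 1, 1, 0, 1).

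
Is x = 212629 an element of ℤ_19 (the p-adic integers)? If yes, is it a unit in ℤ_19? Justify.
x ∈ ℤ_19 but not a unit; v_19(x) = 3 > 0

ℤ_19 = {x ∈ ℚ_19 : v_19(x) ≥ 0} and ℤ_19^× = {x ∈ ℤ_19 : v_19(x) = 0}. Here v_19(212629) = v_19(num) − v_19(den) = 3; compare against these criteria.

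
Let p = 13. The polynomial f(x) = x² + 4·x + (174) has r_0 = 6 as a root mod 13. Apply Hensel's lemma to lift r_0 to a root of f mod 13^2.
r_1 = 97 (mod 169)

Hensel: r_{i+1} = r_i − f(r_i)·(f′(r_i))^{-1} mod 13^{i+2}, f′(x) = 2x + 4. Iterate:
  r_0 = 6 (mod 13)
  r_1 = 97 (mod 169)
Final: r = 97 satisfies f(r) ≡ 0 mod 13^2.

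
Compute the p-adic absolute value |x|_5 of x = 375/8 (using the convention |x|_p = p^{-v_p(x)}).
|375/8|_5 = 1/125

Step 1 — compute v_5(x) by factoring powers of 5 out of the numerator and denominator: v_5(375/8) = 3. Step 2 — apply |x|_p = p^{-v_p(x)} = 5^{-3} = 1/125.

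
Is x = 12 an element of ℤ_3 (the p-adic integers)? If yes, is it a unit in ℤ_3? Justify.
x ∈ ℤ_3 but not a unit; v_3(x) = 1 > 0

ℤ_3 = {x ∈ ℚ_3 : v_3(x) ≥ 0} and ℤ_3^× = {x ∈ ℤ_3 : v_3(x) = 0}. Here v_3(12) = v_3(num) − v_3(den) = 1; compare against these criteria.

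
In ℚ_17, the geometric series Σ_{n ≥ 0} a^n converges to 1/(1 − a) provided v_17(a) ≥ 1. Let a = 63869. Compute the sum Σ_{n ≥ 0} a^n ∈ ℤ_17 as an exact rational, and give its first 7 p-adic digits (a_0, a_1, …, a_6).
Σ a^n = 1/(1 − a) = -1/63868;  first 7 digits = (1, 0, 0, 13, 0, 0, 16)

v_17(a) = 3 ≥ 1, so the series converges in ℤ_17 to 1/(1 − a) = 1/(1 − 63869) = -1/63868. Expand this rational in ℤ_17: compute digits iteratively via d_i = x_i mod 17, x_{i+1} = (x_i − d_i)/17. The first 7 digits are (1, 0, 0, 13, 0, 0, 16).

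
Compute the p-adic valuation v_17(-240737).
v_17(-240737) = 3

v_17(n) is the largest exponent k such that 17^k divides n. Factor out: -240737 = -17^3 · 49. (Sign doesn't affect v_p.) So v_17(-240737) = 3.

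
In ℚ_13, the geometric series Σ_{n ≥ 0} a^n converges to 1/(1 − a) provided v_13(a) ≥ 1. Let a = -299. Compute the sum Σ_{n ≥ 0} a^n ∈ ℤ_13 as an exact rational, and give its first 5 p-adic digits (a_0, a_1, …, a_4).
Σ a^n = 1/(1 − a) = 1/300;  first 5 digits = (1, 3, 7, 2, 6)

v_13(a) = 1 ≥ 1, so the series converges in ℤ_13 to 1/(1 − a) = 1/(1 − (-299)) = 1/300. Expand this rational in ℤ_13: compute digits iteratively via d_i = x_i mod 13, x_{i+1} = (x_i − d_i)/13. The first 5 digits are (1, 3, 7, 2, 6).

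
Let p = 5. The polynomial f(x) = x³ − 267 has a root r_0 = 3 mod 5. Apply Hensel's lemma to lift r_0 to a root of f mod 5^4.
r_3 = 73 (mod 625)

Hensel: r_{i+1} = r_i − f(r_i)/f′(r_i) mod 5^{i+2}, where f′(x) = 3x². Iterate:
  r_0 = 3 (mod 5)
  r_1 = 23 (mod 25)
  r_2 = 73 (mod 125)
  r_3 = 73 (mod 625)
Final: r = 73 with f(r) ≡ 0 mod 5^4.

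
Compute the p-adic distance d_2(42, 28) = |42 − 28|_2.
d_2(42, 28) = 1/2

Step 1 — x − y = 42 − 28 = 14. Step 2 — v_2(14) = 1 (factor: 14 = (2^1 · 7); the sign does not affect v_p). Step 3 — |x − y|_2 = 2^{-1} = 1/2.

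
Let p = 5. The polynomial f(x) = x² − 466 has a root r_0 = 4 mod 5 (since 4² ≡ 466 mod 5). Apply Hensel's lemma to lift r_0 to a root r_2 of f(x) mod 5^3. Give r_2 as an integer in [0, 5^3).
r_2 = 29 (mod 125)

Hensel's recurrence: r_{i+1} = r_i − f(r_i)·(f′(r_i))^{-1} mod 5^{i+2}, with f′(x) = 2x. Iterate:
  r_0 = 4 (mod 5)
  r_1 = 4 (mod 25)
  r_2 = 29 (mod 125)
Final: r_2 = 29, and one checks f(r_2) ≡ 0 mod 5^3.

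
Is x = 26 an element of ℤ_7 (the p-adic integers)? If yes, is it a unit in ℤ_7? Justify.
x ∈ ℤ_7^× (unit); v_7(x) = 0

ℤ_7 = {x ∈ ℚ_7 : v_7(x) ≥ 0} and ℤ_7^× = {x ∈ ℤ_7 : v_7(x) = 0}. Here v_7(26) = v_7(num) − v_7(den) = 0; compare against these criteria.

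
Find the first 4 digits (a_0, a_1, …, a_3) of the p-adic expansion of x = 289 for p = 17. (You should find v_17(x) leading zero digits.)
(a_0, …, a_3) = (0, 0, 1, 0)

v_17(289) = 2, so a_0 = ... = a_1 = 0. Factor out: x = 17^2 · u with u = 1 a unit in ℤ_17. Expand u iteratively via a_{v+i} = u_i mod 17, u_{i+1} = (u_i − a_{v+i})/17:
  u_0 = 1;  a_2 = 1;  u_1 = (u_0 − 1)/17 = 0
  u_1 = 0;  a_3 = 0;  u_2 = (u_1 − 0)/17 = 0
Digits: (0, 0, 1, 0).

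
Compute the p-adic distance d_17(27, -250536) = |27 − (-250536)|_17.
d_17(27, -250536) = 1/83521

Step 1 — x − y = 27 − (-250536) = 250563. Step 2 — v_17(250563) = 4 (factor: 250563 = (17^4 · 3); the sign does not affect v_p). Step 3 — |x − y|_17 = 17^{-4} = 1/83521.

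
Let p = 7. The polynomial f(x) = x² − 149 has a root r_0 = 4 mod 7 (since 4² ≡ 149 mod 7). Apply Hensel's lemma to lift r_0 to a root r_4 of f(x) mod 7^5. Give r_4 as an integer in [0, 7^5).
r_4 = 3469 (mod 16807)

Hensel's recurrence: r_{i+1} = r_i − f(r_i)·(f′(r_i))^{-1} mod 7^{i+2}, with f′(x) = 2x. Iterate:
  r_0 = 4 (mod 7)
  r_1 = 39 (mod 49)
  r_2 = 39 (mod 343)
  r_3 = 1068 (mod 2401)
  r_4 = 3469 (mod 16807)
Final: r_4 = 3469, and one checks f(r_4) ≡ 0 mod 7^5.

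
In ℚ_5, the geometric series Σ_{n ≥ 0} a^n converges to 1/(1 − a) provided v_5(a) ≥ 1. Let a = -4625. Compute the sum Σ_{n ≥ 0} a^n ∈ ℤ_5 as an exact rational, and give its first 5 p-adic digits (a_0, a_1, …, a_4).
Σ a^n = 1/(1 − a) = 1/4626;  first 5 digits = (1, 0, 0, 3, 2)

v_5(a) = 3 ≥ 1, so the series converges in ℤ_5 to 1/(1 − a) = 1/(1 − (-4625)) = 1/4626. Expand this rational in ℤ_5: compute digits iteratively via d_i = x_i mod 5, x_{i+1} = (x_i − d_i)/5. The first 5 digits are (1, 0, 0, 3, 2).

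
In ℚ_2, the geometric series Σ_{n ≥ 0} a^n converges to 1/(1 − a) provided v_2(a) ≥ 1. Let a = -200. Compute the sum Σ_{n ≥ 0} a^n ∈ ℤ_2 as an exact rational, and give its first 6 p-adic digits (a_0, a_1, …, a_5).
Σ a^n = 1/(1 − a) = 1/201;  first 6 digits = (1, 0, 0, 1, 1, 1)

v_2(a) = 3 ≥ 1, so the series converges in ℤ_2 to 1/(1 − a) = 1/(1 − (-200)) = 1/201. Expand this rational in ℤ_2: compute digits iteratively via d_i = x_i mod 2, x_{i+1} = (x_i − d_i)/2. The first 6 digits are (1, 0, 0, 1, 1, 1).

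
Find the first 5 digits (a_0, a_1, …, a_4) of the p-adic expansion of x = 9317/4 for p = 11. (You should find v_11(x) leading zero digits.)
(a_0, …, a_4) = (0, 0, 0, 10, 2)

v_11(9317/4) = 3, so a_0 = ... = a_2 = 0. Factor out: x = 11^3 · u with u = 7/4 a unit in ℤ_11. Expand u iteratively via a_{v+i} = u_i mod 11, u_{i+1} = (u_i − a_{v+i})/11:
  u_0 = 7/4;  a_3 = 10;  u_1 = (u_0 − 10)/11 = -3/4
  u_1 = -3/4;  a_4 = 2;  u_2 = (u_1 − 2)/11 = -1/4
Digits: (0, 0, 0, 10, 2).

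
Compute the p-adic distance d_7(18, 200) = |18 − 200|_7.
d_7(18, 200) = 1/7

Step 1 — x − y = 18 − 200 = -182. Step 2 — v_7(-182) = 1 (factor: -182 = −(7^1 · 26); the sign does not affect v_p). Step 3 — |x − y|_7 = 7^{-1} = 1/7.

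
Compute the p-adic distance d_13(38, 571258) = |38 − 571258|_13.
d_13(38, 571258) = 1/28561

Step 1 — x − y = 38 − 571258 = -571220. Step 2 — v_13(-571220) = 4 (factor: -571220 = −(13^4 · 20); the sign does not affect v_p). Step 3 — |x − y|_13 = 13^{-4} = 1/28561.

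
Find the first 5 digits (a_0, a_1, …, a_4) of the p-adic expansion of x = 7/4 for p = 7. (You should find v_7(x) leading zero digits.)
(a_0, …, a_4) = (0, 2, 5, 1, 5)

v_7(7/4) = 1, so a_0 = ... = a_0 = 0. Factor out: x = 7^1 · u with u = 1/4 a unit in ℤ_7. Expand u iteratively via a_{v+i} = u_i mod 7, u_{i+1} = (u_i − a_{v+i})/7:
  u_0 = 1/4;  a_1 = 2;  u_1 = (u_0 − 2)/7 = -1/4
  u_1 = -1/4;  a_2 = 5;  u_2 = (u_1 − 5)/7 = -3/4
  u_2 = -3/4;  a_3 = 1;  u_3 = (u_2 − 1)/7 = -1/4
  u_3 = -1/4;  a_4 = 5;  u_4 = (u_3 − 5)/7 = -3/4
Digits: (0, 2, 5, 1, 5).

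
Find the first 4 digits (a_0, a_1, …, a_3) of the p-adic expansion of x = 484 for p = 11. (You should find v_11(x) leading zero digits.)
(a_0, …, a_3) = (0, 0, 4, 0)

v_11(484) = 2, so a_0 = ... = a_1 = 0. Factor out: x = 11^2 · u with u = 4 a unit in ℤ_11. Expand u iteratively via a_{v+i} = u_i mod 11, u_{i+1} = (u_i − a_{v+i})/11:
  u_0 = 4;  a_2 = 4;  u_1 = (u_0 − 4)/11 = 0
  u_1 = 0;  a_3 = 0;  u_2 = (u_1 − 0)/11 = 0
Digits: (0, 0, 4, 0).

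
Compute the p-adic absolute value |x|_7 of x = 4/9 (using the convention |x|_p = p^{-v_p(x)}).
|4/9|_7 = 1

Step 1 — compute v_7(x) by factoring powers of 7 out of the numerator and denominator: v_7(4/9) = 0. Step 2 — apply |x|_p = p^{-v_p(x)} = 7^{0} = 1.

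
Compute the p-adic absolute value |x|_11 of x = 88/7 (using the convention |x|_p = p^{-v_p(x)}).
|88/7|_11 = 1/11

Step 1 — compute v_11(x) by factoring powers of 11 out of the numerator and denominator: v_11(88/7) = 1. Step 2 — apply |x|_p = p^{-v_p(x)} = 11^{-1} = 1/11.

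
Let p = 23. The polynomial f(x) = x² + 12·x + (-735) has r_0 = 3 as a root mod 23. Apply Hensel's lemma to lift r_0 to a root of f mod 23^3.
r_2 = 3039 (mod 12167)

Hensel: r_{i+1} = r_i − f(r_i)·(f′(r_i))^{-1} mod 23^{i+2}, f′(x) = 2x + 12. Iterate:
  r_0 = 3 (mod 23)
  r_1 = 394 (mod 529)
  r_2 = 3039 (mod 12167)
Final: r = 3039 satisfies f(r) ≡ 0 mod 23^3.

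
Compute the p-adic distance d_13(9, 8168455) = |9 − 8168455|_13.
d_13(9, 8168455) = 1/371293

Step 1 — x − y = 9 − 8168455 = -8168446. Step 2 — v_13(-8168446) = 5 (factor: -8168446 = −(13^5 · 22); the sign does not affect v_p). Step 3 — |x − y|_13 = 13^{-5} = 1/371293.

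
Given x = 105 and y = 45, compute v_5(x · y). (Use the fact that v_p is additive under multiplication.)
v_5(4725) = 2

v_p(x) = 1 (factor: 105 = 5^1 · 21); v_p(y) = 1 (factor: 45 = 5^1 · 9). Additivity: v_p(xy) = v_p(x) + v_p(y) = 1 + 1 = 2. (Direct check: xy = 4725 = 5^2 · (189).)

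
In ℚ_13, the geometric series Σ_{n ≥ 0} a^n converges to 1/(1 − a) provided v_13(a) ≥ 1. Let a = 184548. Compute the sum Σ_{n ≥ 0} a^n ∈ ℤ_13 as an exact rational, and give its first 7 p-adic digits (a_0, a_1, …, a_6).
Σ a^n = 1/(1 − a) = -1/184547;  first 7 digits = (1, 0, 0, 6, 6, 0, 10)

v_13(a) = 3 ≥ 1, so the series converges in ℤ_13 to 1/(1 − a) = 1/(1 − 184548) = -1/184547. Expand this rational in ℤ_13: compute digits iteratively via d_i = x_i mod 13, x_{i+1} = (x_i − d_i)/13. The first 7 digits are (1, 0, 0, 6, 6, 0, 10).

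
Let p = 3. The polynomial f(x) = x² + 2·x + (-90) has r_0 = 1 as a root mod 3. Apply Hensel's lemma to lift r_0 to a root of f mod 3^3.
r_2 = 7 (mod 27)

Hensel: r_{i+1} = r_i − f(r_i)·(f′(r_i))^{-1} mod 3^{i+2}, f′(x) = 2x + 2. Iterate:
  r_0 = 1 (mod 3)
  r_1 = 7 (mod 9)
  r_2 = 7 (mod 27)
Final: r = 7 satisfies f(r) ≡ 0 mod 3^3.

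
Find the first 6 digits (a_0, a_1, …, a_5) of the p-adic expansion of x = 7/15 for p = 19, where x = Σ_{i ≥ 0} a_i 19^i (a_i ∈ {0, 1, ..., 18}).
(a_0, …, a_5) = (3, 10, 2, 10, 2, 10)

v_19(7/15) = 0 (numerator and denominator both coprime to 19), so x ∈ ℤ_19^×. Compute digits iteratively via a_i = x_i mod 19, x_{i+1} = (x_i − a_i)/19, with x_0 = x:
  x_0 = 7/15;  a_0 = 3;  x_1 = (x_0 − 3)/19 = -2/15
  x_1 = -2/15;  a_1 = 10;  x_2 = (x_1 − 10)/19 = -8/15
  x_2 = -8/15;  a_2 = 2;  x_3 = (x_2 − 2)/19 = -2/15
  x_3 = -2/15;  a_3 = 10;  x_4 = (x_3 − 10)/19 = -8/15
  x_4 = -8/15;  a_4 = 2;  x_5 = (x_4 − 2)/19 = -2/15
  x_5 = -2/15;  a_5 = 10;  x_6 = (x_5 − 10)/19 = -8/15
Digits: (3, 10, 2, 10, 2, 10).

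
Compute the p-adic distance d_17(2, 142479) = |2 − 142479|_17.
d_17(2, 142479) = 1/4913

Step 1 — x − y = 2 − 142479 = -142477. Step 2 — v_17(-142477) = 3 (factor: -142477 = −(17^3 · 29); the sign does not affect v_p). Step 3 — |x − y|_17 = 17^{-3} = 1/4913.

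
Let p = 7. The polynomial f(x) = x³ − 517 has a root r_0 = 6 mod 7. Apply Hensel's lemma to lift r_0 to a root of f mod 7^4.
r_3 = 335 (mod 2401)

Hensel: r_{i+1} = r_i − f(r_i)/f′(r_i) mod 7^{i+2}, where f′(x) = 3x². Iterate:
  r_0 = 6 (mod 7)
  r_1 = 41 (mod 49)
  r_2 = 335 (mod 343)
  r_3 = 335 (mod 2401)
Final: r = 335 with f(r) ≡ 0 mod 7^4.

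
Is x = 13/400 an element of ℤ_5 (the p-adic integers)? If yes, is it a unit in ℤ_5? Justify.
x ∉ ℤ_5 (v_5(x) = -2 < 0)

ℤ_5 = {x ∈ ℚ_5 : v_5(x) ≥ 0} and ℤ_5^× = {x ∈ ℤ_5 : v_5(x) = 0}. Here v_5(13/400) = v_5(num) − v_5(den) = -2; compare against these criteria.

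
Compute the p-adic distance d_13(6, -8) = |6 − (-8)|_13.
d_13(6, -8) = 1

Step 1 — x − y = 6 − (-8) = 14. Step 2 — v_13(14) = 0 (factor: 14 = (13^0 · 14); the sign does not affect v_p). Step 3 — |x − y|_13 = 13^{0} = 1.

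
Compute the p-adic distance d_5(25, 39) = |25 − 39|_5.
d_5(25, 39) = 1

Step 1 — x − y = 25 − 39 = -14. Step 2 — v_5(-14) = 0 (factor: -14 = −(5^0 · 14); the sign does not affect v_p). Step 3 — |x − y|_5 = 5^{0} = 1.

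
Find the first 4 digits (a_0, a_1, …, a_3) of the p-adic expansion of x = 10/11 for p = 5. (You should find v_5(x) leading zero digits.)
(a_0, …, a_3) = (0, 2, 1, 2)

v_5(10/11) = 1, so a_0 = ... = a_0 = 0. Factor out: x = 5^1 · u with u = 2/11 a unit in ℤ_5. Expand u iteratively via a_{v+i} = u_i mod 5, u_{i+1} = (u_i − a_{v+i})/5:
  u_0 = 2/11;  a_1 = 2;  u_1 = (u_0 − 2)/5 = -4/11
  u_1 = -4/11;  a_2 = 1;  u_2 = (u_1 − 1)/5 = -3/11
  u_2 = -3/11;  a_3 = 2;  u_3 = (u_2 − 2)/5 = -5/11
Digits: (0, 2, 1, 2).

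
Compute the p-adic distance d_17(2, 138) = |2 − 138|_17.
d_17(2, 138) = 1/17

Step 1 — x − y = 2 − 138 = -136. Step 2 — v_17(-136) = 1 (factor: -136 = −(17^1 · 8); the sign does not affect v_p). Step 3 — |x − y|_17 = 17^{-1} = 1/17.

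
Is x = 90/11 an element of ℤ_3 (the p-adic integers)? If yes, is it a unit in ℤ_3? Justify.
x ∈ ℤ_3 but not a unit; v_3(x) = 2 > 0

ℤ_3 = {x ∈ ℚ_3 : v_3(x) ≥ 0} and ℤ_3^× = {x ∈ ℤ_3 : v_3(x) = 0}. Here v_3(90/11) = v_3(num) − v_3(den) = 2; compare against these criteria.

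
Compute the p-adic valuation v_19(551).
v_19(551) = 1

v_19(n) is the largest exponent k such that 19^k divides n. Factor out: 551 = 19^1 · 29. (Sign doesn't affect v_p.) So v_19(551) = 1.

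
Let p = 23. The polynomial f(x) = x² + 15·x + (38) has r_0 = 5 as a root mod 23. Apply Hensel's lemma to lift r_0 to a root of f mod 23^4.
r_3 = 47017 (mod 279841)

Hensel: r_{i+1} = r_i − f(r_i)·(f′(r_i))^{-1} mod 23^{i+2}, f′(x) = 2x + 15. Iterate:
  r_0 = 5 (mod 23)
  r_1 = 465 (mod 529)
  r_2 = 10516 (mod 12167)
  r_3 = 47017 (mod 279841)
Final: r = 47017 satisfies f(r) ≡ 0 mod 23^4.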